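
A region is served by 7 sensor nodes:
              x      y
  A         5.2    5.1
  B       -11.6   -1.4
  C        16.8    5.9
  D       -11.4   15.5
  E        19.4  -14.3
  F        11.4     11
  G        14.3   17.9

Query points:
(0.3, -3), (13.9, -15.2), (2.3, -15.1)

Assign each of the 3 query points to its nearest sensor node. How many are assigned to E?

2

(0.3, -3) — d² to each: A:89.62, B:144.17, C:351.46, D:479.14, E:492.5, F:319.21, G:632.81 → nearest is A
(13.9, -15.2) — d² to each: A:487.78, B:840.69, C:453.62, D:1582.58, E:31.06, F:692.69, G:1095.77 → nearest is E
(2.3, -15.1) — d² to each: A:416.45, B:380.9, C:651.25, D:1124.05, E:293.05, F:764.02, G:1233 → nearest is E
2 of the 3 points have E as nearest.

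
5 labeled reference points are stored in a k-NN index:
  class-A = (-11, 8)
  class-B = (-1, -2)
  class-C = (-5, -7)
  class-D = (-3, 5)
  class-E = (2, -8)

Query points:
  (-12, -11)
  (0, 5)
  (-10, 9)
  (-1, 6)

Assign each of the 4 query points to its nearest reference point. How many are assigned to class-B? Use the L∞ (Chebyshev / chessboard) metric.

0

(-12, -11) — d to each: class-A:19, class-B:11, class-C:7, class-D:16, class-E:14 → nearest is class-C
(0, 5) — d to each: class-A:11, class-B:7, class-C:12, class-D:3, class-E:13 → nearest is class-D
(-10, 9) — d to each: class-A:1, class-B:11, class-C:16, class-D:7, class-E:17 → nearest is class-A
(-1, 6) — d to each: class-A:10, class-B:8, class-C:13, class-D:2, class-E:14 → nearest is class-D
0 of the 4 points have class-B as nearest.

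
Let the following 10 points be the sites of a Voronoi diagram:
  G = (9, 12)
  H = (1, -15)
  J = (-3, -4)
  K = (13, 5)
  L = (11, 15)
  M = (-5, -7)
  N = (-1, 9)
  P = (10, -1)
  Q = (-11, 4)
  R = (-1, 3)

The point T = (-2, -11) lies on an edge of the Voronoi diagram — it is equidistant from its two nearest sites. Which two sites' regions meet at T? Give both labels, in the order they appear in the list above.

H and M

Squared distances from T to each site:
|TG|² = (-2−9)² + (-11−12)² = 121 + 529 = 650
|TH|² = (-2−1)² + (-11−(-15))² = 9 + 16 = 25
|TJ|² = (-2−(-3))² + (-11−(-4))² = 1 + 49 = 50
|TK|² = (-2−13)² + (-11−5)² = 225 + 256 = 481
|TL|² = (-2−11)² + (-11−15)² = 169 + 676 = 845
|TM|² = (-2−(-5))² + (-11−(-7))² = 9 + 16 = 25
|TN|² = (-2−(-1))² + (-11−9)² = 1 + 400 = 401
|TP|² = (-2−10)² + (-11−(-1))² = 144 + 100 = 244
|TQ|² = (-2−(-11))² + (-11−4)² = 81 + 225 = 306
|TR|² = (-2−(-1))² + (-11−3)² = 1 + 196 = 197
T is equidistant from H and M (both at squared distance 25), and every other site is strictly farther — so T lies on the H–M Voronoi edge.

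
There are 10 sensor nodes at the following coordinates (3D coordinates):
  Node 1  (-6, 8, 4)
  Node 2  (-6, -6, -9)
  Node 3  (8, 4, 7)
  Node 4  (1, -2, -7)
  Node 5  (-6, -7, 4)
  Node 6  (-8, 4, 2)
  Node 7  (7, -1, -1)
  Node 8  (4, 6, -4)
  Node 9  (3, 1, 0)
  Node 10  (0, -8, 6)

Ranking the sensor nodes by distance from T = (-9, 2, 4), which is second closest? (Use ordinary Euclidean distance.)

Since √ is increasing, it suffices to compare squared distances:
d²(T, Node 1) = 9 + 36 + 0 = 45
d²(T, Node 2) = 9 + 64 + 169 = 242
d²(T, Node 3) = 289 + 4 + 9 = 302
d²(T, Node 4) = 100 + 16 + 121 = 237
d²(T, Node 5) = 9 + 81 + 0 = 90
d²(T, Node 6) = 1 + 4 + 4 = 9
d²(T, Node 7) = 256 + 9 + 25 = 290
d²(T, Node 8) = 169 + 16 + 64 = 249
d²(T, Node 9) = 144 + 1 + 16 = 161
d²(T, Node 10) = 81 + 100 + 4 = 185
Sorted ascending: Node 6, Node 1, Node 5, … — the second-nearest is Node 1.

Node 1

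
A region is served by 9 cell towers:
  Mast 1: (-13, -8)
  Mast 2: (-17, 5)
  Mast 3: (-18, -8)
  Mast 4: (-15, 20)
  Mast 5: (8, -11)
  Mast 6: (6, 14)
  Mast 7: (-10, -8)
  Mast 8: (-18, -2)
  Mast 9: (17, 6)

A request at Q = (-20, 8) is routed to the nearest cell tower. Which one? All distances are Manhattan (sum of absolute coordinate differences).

d(Q, Mast 1) = 7 + 16 = 23
d(Q, Mast 2) = 3 + 3 = 6
d(Q, Mast 3) = 2 + 16 = 18
d(Q, Mast 4) = 5 + 12 = 17
d(Q, Mast 5) = 28 + 19 = 47
d(Q, Mast 6) = 26 + 6 = 32
d(Q, Mast 7) = 10 + 16 = 26
d(Q, Mast 8) = 2 + 10 = 12
d(Q, Mast 9) = 37 + 2 = 39
Minimum is at Mast 2.

Mast 2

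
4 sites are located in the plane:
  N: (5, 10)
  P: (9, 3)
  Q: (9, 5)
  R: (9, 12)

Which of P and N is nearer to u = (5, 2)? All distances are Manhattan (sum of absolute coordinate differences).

P

d(u,P) = |5−9| + |2−3| = 4 + 1 = 5
d(u,N) = |5−5| + |2−10| = 0 + 8 = 8
5 < 8, so P is closer.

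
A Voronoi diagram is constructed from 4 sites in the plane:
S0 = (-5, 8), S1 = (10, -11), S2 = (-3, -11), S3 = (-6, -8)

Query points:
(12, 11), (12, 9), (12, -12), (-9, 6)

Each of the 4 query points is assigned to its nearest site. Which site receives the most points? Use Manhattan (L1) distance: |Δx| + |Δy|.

S0

(12, 11) — d to each: S0:20, S1:24, S2:37, S3:37 → nearest is S0
(12, 9) — d to each: S0:18, S1:22, S2:35, S3:35 → nearest is S0
(12, -12) — d to each: S0:37, S1:3, S2:16, S3:22 → nearest is S1
(-9, 6) — d to each: S0:6, S1:36, S2:23, S3:17 → nearest is S0
Tally — S0:3, S1:1. S0 captures the most (3).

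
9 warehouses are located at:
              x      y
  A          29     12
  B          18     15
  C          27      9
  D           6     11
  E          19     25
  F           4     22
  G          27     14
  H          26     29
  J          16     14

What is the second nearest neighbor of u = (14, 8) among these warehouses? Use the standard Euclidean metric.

B

Compare squared distances (the ordering matches that of the actual distances):
|uA|² = 225 + 16 = 241
|uB|² = 16 + 49 = 65
|uC|² = 169 + 1 = 170
|uD|² = 64 + 9 = 73
|uE|² = 25 + 289 = 314
|uF|² = 100 + 196 = 296
|uG|² = 169 + 36 = 205
|uH|² = 144 + 441 = 585
|uJ|² = 4 + 36 = 40
Sorted ascending: J, B, D, … — the second-nearest is B.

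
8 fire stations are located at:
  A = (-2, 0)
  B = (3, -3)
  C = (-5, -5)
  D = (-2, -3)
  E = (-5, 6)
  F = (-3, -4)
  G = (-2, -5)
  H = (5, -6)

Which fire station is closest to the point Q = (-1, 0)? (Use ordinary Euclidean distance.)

Compare squared distances (the ordering matches that of the actual distances):
|QA|² = 1 + 0 = 1
|QB|² = 16 + 9 = 25
|QC|² = 16 + 25 = 41
|QD|² = 1 + 9 = 10
|QE|² = 16 + 36 = 52
|QF|² = 4 + 16 = 20
|QG|² = 1 + 25 = 26
|QH|² = 36 + 36 = 72
Minimum is at A.

A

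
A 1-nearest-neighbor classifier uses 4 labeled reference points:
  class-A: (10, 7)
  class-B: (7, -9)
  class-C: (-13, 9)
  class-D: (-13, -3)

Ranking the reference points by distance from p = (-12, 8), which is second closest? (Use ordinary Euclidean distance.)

Squared Euclidean distances:
d²(p, class-A) = (-12−10)² + (8−7)² = 484 + 1 = 485
d²(p, class-B) = (-12−7)² + (8−(-9))² = 361 + 289 = 650
d²(p, class-C) = (-12−(-13))² + (8−9)² = 1 + 1 = 2
d²(p, class-D) = (-12−(-13))² + (8−(-3))² = 1 + 121 = 122
Sorted ascending: class-C, class-D, class-A, … — the second-nearest is class-D.

class-D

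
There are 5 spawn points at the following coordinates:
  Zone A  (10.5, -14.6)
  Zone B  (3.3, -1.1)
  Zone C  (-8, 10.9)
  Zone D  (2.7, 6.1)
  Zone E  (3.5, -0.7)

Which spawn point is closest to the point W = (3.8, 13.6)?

Since √ is increasing, it suffices to compare squared distances:
d²(W, Zone A) = (3.8−10.5)² + (13.6−(-14.6))² = 44.89 + 795.24 = 840.13
d²(W, Zone B) = (3.8−3.3)² + (13.6−(-1.1))² = 0.25 + 216.09 = 216.34
d²(W, Zone C) = (3.8−(-8))² + (13.6−10.9)² = 139.24 + 7.29 = 146.53
d²(W, Zone D) = (3.8−2.7)² + (13.6−6.1)² = 1.21 + 56.25 = 57.46
d²(W, Zone E) = (3.8−3.5)² + (13.6−(-0.7))² = 0.09 + 204.49 = 204.58
Zone D is nearest.

Zone D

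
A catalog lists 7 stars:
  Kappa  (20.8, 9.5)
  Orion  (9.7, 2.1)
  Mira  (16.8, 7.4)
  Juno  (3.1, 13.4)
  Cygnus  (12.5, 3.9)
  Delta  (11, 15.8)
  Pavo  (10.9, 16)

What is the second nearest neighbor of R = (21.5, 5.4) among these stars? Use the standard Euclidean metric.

Squared Euclidean distances:
d²(R, Kappa) = 0.49 + 16.81 = 17.3
d²(R, Orion) = 139.24 + 10.89 = 150.13
d²(R, Mira) = 22.09 + 4 = 26.09
d²(R, Juno) = 338.56 + 64 = 402.56
d²(R, Cygnus) = 81 + 2.25 = 83.25
d²(R, Delta) = 110.25 + 108.16 = 218.41
d²(R, Pavo) = 112.36 + 112.36 = 224.72
Sorted ascending: Kappa, Mira, Cygnus, … — the second-nearest is Mira.

Mira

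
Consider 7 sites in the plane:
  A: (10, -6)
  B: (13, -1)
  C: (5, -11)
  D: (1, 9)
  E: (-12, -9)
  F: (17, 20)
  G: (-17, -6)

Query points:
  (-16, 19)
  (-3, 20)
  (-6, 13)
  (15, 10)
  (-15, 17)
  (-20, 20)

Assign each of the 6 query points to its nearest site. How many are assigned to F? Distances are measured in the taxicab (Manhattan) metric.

(-16, 19) — d to each: A:51, B:49, C:51, D:27, E:32, F:34, G:26 → nearest is G
(-3, 20) — d to each: A:39, B:37, C:39, D:15, E:38, F:20, G:40 → nearest is D
(-6, 13) — d to each: A:35, B:33, C:35, D:11, E:28, F:30, G:30 → nearest is D
(15, 10) — d to each: A:21, B:13, C:31, D:15, E:46, F:12, G:48 → nearest is F
(-15, 17) — d to each: A:48, B:46, C:48, D:24, E:29, F:35, G:25 → nearest is D
(-20, 20) — d to each: A:56, B:54, C:56, D:32, E:37, F:37, G:29 → nearest is G
1 of the 6 points has F as nearest.

1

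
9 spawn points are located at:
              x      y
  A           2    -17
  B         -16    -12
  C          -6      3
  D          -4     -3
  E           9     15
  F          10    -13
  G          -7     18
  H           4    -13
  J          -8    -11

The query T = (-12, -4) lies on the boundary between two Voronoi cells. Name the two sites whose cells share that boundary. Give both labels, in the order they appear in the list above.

D and J

Squared distances from T to each site:
|TA|² = (-12−2)² + (-4−(-17))² = 196 + 169 = 365
|TB|² = (-12−(-16))² + (-4−(-12))² = 16 + 64 = 80
|TC|² = (-12−(-6))² + (-4−3)² = 36 + 49 = 85
|TD|² = (-12−(-4))² + (-4−(-3))² = 64 + 1 = 65
|TE|² = (-12−9)² + (-4−15)² = 441 + 361 = 802
|TF|² = (-12−10)² + (-4−(-13))² = 484 + 81 = 565
|TG|² = (-12−(-7))² + (-4−18)² = 25 + 484 = 509
|TH|² = (-12−4)² + (-4−(-13))² = 256 + 81 = 337
|TJ|² = (-12−(-8))² + (-4−(-11))² = 16 + 49 = 65
T is equidistant from D and J (both at squared distance 65), and every other site is strictly farther — so T lies on the D–J Voronoi edge.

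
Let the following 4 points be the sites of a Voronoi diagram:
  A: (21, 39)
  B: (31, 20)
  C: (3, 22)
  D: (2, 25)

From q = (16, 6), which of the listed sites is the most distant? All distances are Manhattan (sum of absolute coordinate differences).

d(q,A) = |16−21| + |6−39| = 5 + 33 = 38
d(q,B) = |16−31| + |6−20| = 15 + 14 = 29
d(q,C) = |16−3| + |6−22| = 13 + 16 = 29
d(q,D) = |16−2| + |6−25| = 14 + 19 = 33
The largest is to A.

A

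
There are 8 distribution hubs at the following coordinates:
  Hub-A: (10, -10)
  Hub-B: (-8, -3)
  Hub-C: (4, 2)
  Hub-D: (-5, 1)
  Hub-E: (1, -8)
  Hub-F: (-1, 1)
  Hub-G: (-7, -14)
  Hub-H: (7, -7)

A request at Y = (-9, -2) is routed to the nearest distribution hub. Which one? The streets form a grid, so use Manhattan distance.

Hub-B

d(Y, Hub-A) = |-9−10| + |-2−(-10)| = 19 + 8 = 27
d(Y, Hub-B) = |-9−(-8)| + |-2−(-3)| = 1 + 1 = 2
d(Y, Hub-C) = |-9−4| + |-2−2| = 13 + 4 = 17
d(Y, Hub-D) = |-9−(-5)| + |-2−1| = 4 + 3 = 7
d(Y, Hub-E) = |-9−1| + |-2−(-8)| = 10 + 6 = 16
d(Y, Hub-F) = |-9−(-1)| + |-2−1| = 8 + 3 = 11
d(Y, Hub-G) = |-9−(-7)| + |-2−(-14)| = 2 + 12 = 14
d(Y, Hub-H) = |-9−7| + |-2−(-7)| = 16 + 5 = 21
Hub-B is nearest.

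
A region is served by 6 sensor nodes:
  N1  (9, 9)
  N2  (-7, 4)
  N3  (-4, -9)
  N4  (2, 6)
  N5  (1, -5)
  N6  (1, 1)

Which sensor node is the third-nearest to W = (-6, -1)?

Squared Euclidean distances:
|WN1|² = 225 + 100 = 325
|WN2|² = 1 + 25 = 26
|WN3|² = 4 + 64 = 68
|WN4|² = 64 + 49 = 113
|WN5|² = 49 + 16 = 65
|WN6|² = 49 + 4 = 53
Sorted ascending: N2, N6, N5, N3, … — the third-nearest is N5.

N5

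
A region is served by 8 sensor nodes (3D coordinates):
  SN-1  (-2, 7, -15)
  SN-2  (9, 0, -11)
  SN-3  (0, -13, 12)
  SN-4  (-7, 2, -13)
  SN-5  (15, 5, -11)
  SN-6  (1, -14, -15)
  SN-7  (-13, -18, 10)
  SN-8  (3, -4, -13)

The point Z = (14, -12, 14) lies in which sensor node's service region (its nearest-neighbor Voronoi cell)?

SN-3

Squared Euclidean distances:
d²(Z, SN-1) = (14−(-2))² + (-12−7)² + (14−(-15))² = 256 + 361 + 841 = 1458
d²(Z, SN-2) = (14−9)² + (-12−0)² + (14−(-11))² = 25 + 144 + 625 = 794
d²(Z, SN-3) = (14−0)² + (-12−(-13))² + (14−12)² = 196 + 1 + 4 = 201
d²(Z, SN-4) = (14−(-7))² + (-12−2)² + (14−(-13))² = 441 + 196 + 729 = 1366
d²(Z, SN-5) = (14−15)² + (-12−5)² + (14−(-11))² = 1 + 289 + 625 = 915
d²(Z, SN-6) = (14−1)² + (-12−(-14))² + (14−(-15))² = 169 + 4 + 841 = 1014
d²(Z, SN-7) = (14−(-13))² + (-12−(-18))² + (14−10)² = 729 + 36 + 16 = 781
d²(Z, SN-8) = (14−3)² + (-12−(-4))² + (14−(-13))² = 121 + 64 + 729 = 914
The smallest is to SN-3, so Z lies in the Voronoi region of SN-3.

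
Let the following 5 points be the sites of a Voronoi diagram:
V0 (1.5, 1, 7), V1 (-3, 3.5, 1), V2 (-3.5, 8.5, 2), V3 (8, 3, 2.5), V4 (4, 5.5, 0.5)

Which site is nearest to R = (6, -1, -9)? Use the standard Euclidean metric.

V4

Compare squared distances (the ordering matches that of the actual distances):
|RV0|² = (6−1.5)² + (-1−1)² + (-9−7)² = 20.25 + 4 + 256 = 280.25
|RV1|² = (6−(-3))² + (-1−3.5)² + (-9−1)² = 81 + 20.25 + 100 = 201.25
|RV2|² = (6−(-3.5))² + (-1−8.5)² + (-9−2)² = 90.25 + 90.25 + 121 = 301.5
|RV3|² = (6−8)² + (-1−3)² + (-9−2.5)² = 4 + 16 + 132.25 = 152.25
|RV4|² = (6−4)² + (-1−5.5)² + (-9−0.5)² = 4 + 42.25 + 90.25 = 136.5
V4 is nearest.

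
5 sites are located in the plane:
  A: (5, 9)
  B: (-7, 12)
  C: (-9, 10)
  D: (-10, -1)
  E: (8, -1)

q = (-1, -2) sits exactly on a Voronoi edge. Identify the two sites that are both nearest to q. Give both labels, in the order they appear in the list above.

D and E

Squared distances from q to each site:
|qA|² = (-1−5)² + (-2−9)² = 36 + 121 = 157
|qB|² = (-1−(-7))² + (-2−12)² = 36 + 196 = 232
|qC|² = (-1−(-9))² + (-2−10)² = 64 + 144 = 208
|qD|² = (-1−(-10))² + (-2−(-1))² = 81 + 1 = 82
|qE|² = (-1−8)² + (-2−(-1))² = 81 + 1 = 82
q is equidistant from D and E (both at squared distance 82), and every other site is strictly farther — so q lies on the D–E Voronoi edge.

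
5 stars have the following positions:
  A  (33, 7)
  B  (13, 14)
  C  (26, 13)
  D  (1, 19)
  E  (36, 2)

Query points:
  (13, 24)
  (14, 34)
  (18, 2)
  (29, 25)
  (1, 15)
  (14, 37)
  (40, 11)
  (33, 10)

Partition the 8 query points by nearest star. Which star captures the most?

D

(13, 24) — d² to each: A:689, B:100, C:290, D:169, E:1013 → nearest is B
(14, 34) — d² to each: A:1090, B:401, C:585, D:394, E:1508 → nearest is D
(18, 2) — d² to each: A:250, B:169, C:185, D:578, E:324 → nearest is B
(29, 25) — d² to each: A:340, B:377, C:153, D:820, E:578 → nearest is C
(1, 15) — d² to each: A:1088, B:145, C:629, D:16, E:1394 → nearest is D
(14, 37) — d² to each: A:1261, B:530, C:720, D:493, E:1709 → nearest is D
(40, 11) — d² to each: A:65, B:738, C:200, D:1585, E:97 → nearest is A
(33, 10) — d² to each: A:9, B:416, C:58, D:1105, E:73 → nearest is A
Tally — A:2, B:2, C:1, D:3. D captures the most (3).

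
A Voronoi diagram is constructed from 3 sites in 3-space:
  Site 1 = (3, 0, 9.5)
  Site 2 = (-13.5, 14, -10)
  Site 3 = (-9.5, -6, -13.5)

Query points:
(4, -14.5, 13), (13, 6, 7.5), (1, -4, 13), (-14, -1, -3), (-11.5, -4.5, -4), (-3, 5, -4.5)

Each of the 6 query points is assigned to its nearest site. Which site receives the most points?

(4, -14.5, 13) — d² to each: Site 1:223.5, Site 2:1647.5, Site 3:956.75 → nearest is Site 1
(13, 6, 7.5) — d² to each: Site 1:140, Site 2:1072.5, Site 3:1091.25 → nearest is Site 1
(1, -4, 13) — d² to each: Site 1:32.25, Site 2:1063.25, Site 3:816.5 → nearest is Site 1
(-14, -1, -3) — d² to each: Site 1:446.25, Site 2:274.25, Site 3:155.5 → nearest is Site 3
(-11.5, -4.5, -4) — d² to each: Site 1:412.75, Site 2:382.25, Site 3:96.5 → nearest is Site 3
(-3, 5, -4.5) — d² to each: Site 1:257, Site 2:221.5, Site 3:244.25 → nearest is Site 2
Tally — Site 1:3, Site 2:1, Site 3:2. Site 1 captures the most (3).

Site 1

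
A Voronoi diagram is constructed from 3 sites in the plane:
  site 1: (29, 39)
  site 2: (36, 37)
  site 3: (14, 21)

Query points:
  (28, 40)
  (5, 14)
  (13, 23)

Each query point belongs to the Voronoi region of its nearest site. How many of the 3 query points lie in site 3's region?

(28, 40) — d² to each: site 1:2, site 2:73, site 3:557 → nearest is site 1
(5, 14) — d² to each: site 1:1201, site 2:1490, site 3:130 → nearest is site 3
(13, 23) — d² to each: site 1:512, site 2:725, site 3:5 → nearest is site 3
2 of the 3 points have site 3 as nearest.

2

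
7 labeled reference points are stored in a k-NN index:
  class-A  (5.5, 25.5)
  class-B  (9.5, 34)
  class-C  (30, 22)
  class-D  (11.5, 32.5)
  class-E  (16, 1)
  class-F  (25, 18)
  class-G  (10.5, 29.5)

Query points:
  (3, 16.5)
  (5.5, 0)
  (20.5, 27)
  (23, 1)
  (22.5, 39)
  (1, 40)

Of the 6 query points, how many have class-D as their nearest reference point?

1

(3, 16.5) — d² to each: class-A:87.25, class-B:348.5, class-C:759.25, class-D:328.25, class-E:409.25, class-F:486.25, class-G:225.25 → nearest is class-A
(5.5, 0) — d² to each: class-A:650.25, class-B:1172, class-C:1084.25, class-D:1092.25, class-E:111.25, class-F:704.25, class-G:895.25 → nearest is class-E
(20.5, 27) — d² to each: class-A:227.25, class-B:170, class-C:115.25, class-D:111.25, class-E:696.25, class-F:101.25, class-G:106.25 → nearest is class-F
(23, 1) — d² to each: class-A:906.5, class-B:1271.25, class-C:490, class-D:1124.5, class-E:49, class-F:293, class-G:968.5 → nearest is class-E
(22.5, 39) — d² to each: class-A:471.25, class-B:194, class-C:345.25, class-D:163.25, class-E:1486.25, class-F:447.25, class-G:234.25 → nearest is class-D
(1, 40) — d² to each: class-A:230.5, class-B:108.25, class-C:1165, class-D:166.5, class-E:1746, class-F:1060, class-G:200.5 → nearest is class-B
1 of the 6 points has class-D as nearest.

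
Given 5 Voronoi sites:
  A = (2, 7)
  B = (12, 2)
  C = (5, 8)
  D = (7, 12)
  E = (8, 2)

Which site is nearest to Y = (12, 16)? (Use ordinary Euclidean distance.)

Since √ is increasing, it suffices to compare squared distances:
|YA|² = 100 + 81 = 181
|YB|² = 0 + 196 = 196
|YC|² = 49 + 64 = 113
|YD|² = 25 + 16 = 41
|YE|² = 16 + 196 = 212
The smallest is to D, so Y lies in the Voronoi region of D.

D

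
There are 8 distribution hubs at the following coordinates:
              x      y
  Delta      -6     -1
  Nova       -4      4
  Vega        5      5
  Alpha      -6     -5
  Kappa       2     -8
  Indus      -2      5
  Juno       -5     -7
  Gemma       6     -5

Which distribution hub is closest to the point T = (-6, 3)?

Since √ is increasing, it suffices to compare squared distances:
d²(T, Delta) = 0 + 16 = 16
d²(T, Nova) = 4 + 1 = 5
d²(T, Vega) = 121 + 4 = 125
d²(T, Alpha) = 0 + 64 = 64
d²(T, Kappa) = 64 + 121 = 185
d²(T, Indus) = 16 + 4 = 20
d²(T, Juno) = 1 + 100 = 101
d²(T, Gemma) = 144 + 64 = 208
Minimum is at Nova.

Nova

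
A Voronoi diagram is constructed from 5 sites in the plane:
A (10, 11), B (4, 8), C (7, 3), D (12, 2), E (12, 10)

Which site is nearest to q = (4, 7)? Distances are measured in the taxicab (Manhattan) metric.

d(q,A) = |4−10| + |7−11| = 6 + 4 = 10
d(q,B) = |4−4| + |7−8| = 0 + 1 = 1
d(q,C) = |4−7| + |7−3| = 3 + 4 = 7
d(q,D) = |4−12| + |7−2| = 8 + 5 = 13
d(q,E) = |4−12| + |7−10| = 8 + 3 = 11
The smallest is to B, so q lies in the Voronoi region of B.

B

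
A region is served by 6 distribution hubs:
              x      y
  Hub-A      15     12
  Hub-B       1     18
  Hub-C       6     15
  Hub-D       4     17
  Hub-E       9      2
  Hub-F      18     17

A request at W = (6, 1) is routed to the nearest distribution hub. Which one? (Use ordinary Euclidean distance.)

Hub-E

Since √ is increasing, it suffices to compare squared distances:
d²(W, Hub-A) = (6−15)² + (1−12)² = 81 + 121 = 202
d²(W, Hub-B) = (6−1)² + (1−18)² = 25 + 289 = 314
d²(W, Hub-C) = (6−6)² + (1−15)² = 0 + 196 = 196
d²(W, Hub-D) = (6−4)² + (1−17)² = 4 + 256 = 260
d²(W, Hub-E) = (6−9)² + (1−2)² = 9 + 1 = 10
d²(W, Hub-F) = (6−18)² + (1−17)² = 144 + 256 = 400
The smallest is to Hub-E, so W lies in the Voronoi region of Hub-E.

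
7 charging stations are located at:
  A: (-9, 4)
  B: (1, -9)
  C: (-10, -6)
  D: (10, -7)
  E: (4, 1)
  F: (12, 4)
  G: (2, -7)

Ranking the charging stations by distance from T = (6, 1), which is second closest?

F

Squared Euclidean distances:
|TA|² = 225 + 9 = 234
|TB|² = 25 + 100 = 125
|TC|² = 256 + 49 = 305
|TD|² = 16 + 64 = 80
|TE|² = 4 + 0 = 4
|TF|² = 36 + 9 = 45
|TG|² = 16 + 64 = 80
Sorted ascending: E, F, D, … — the second-nearest is F.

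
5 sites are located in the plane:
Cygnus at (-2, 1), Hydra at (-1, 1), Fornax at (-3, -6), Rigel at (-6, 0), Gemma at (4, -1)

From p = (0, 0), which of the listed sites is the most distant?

Fornax

Squared Euclidean distances:
d²(p, Cygnus) = (0−(-2))² + (0−1)² = 4 + 1 = 5
d²(p, Hydra) = (0−(-1))² + (0−1)² = 1 + 1 = 2
d²(p, Fornax) = (0−(-3))² + (0−(-6))² = 9 + 36 = 45
d²(p, Rigel) = (0−(-6))² + (0−0)² = 36 + 0 = 36
d²(p, Gemma) = (0−4)² + (0−(-1))² = 16 + 1 = 17
The largest is to Fornax.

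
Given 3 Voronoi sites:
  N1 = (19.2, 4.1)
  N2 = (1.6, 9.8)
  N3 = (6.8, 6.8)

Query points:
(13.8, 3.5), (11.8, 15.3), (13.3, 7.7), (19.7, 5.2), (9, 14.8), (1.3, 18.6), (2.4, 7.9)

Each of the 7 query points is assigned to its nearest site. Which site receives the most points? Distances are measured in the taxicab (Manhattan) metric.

N3

(13.8, 3.5) — d to each: N1:6, N2:18.5, N3:10.3 → nearest is N1
(11.8, 15.3) — d to each: N1:18.6, N2:15.7, N3:13.5 → nearest is N3
(13.3, 7.7) — d to each: N1:9.5, N2:13.8, N3:7.4 → nearest is N3
(19.7, 5.2) — d to each: N1:1.6, N2:22.7, N3:14.5 → nearest is N1
(9, 14.8) — d to each: N1:20.9, N2:12.4, N3:10.2 → nearest is N3
(1.3, 18.6) — d to each: N1:32.4, N2:9.1, N3:17.3 → nearest is N2
(2.4, 7.9) — d to each: N1:20.6, N2:2.7, N3:5.5 → nearest is N2
Tally — N1:2, N2:2, N3:3. N3 captures the most (3).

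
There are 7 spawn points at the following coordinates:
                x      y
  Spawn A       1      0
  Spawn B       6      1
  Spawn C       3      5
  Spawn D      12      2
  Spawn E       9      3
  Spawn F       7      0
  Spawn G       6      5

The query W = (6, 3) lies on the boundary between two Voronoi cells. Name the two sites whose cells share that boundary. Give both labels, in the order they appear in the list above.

Squared distances from W to each site:
d²(W, Spawn A) = (6−1)² + (3−0)² = 25 + 9 = 34
d²(W, Spawn B) = (6−6)² + (3−1)² = 0 + 4 = 4
d²(W, Spawn C) = (6−3)² + (3−5)² = 9 + 4 = 13
d²(W, Spawn D) = (6−12)² + (3−2)² = 36 + 1 = 37
d²(W, Spawn E) = (6−9)² + (3−3)² = 9 + 0 = 9
d²(W, Spawn F) = (6−7)² + (3−0)² = 1 + 9 = 10
d²(W, Spawn G) = (6−6)² + (3−5)² = 0 + 4 = 4
W is equidistant from Spawn B and Spawn G (both at squared distance 4), and every other site is strictly farther — so W lies on the Spawn B–Spawn G Voronoi edge.

Spawn B and Spawn G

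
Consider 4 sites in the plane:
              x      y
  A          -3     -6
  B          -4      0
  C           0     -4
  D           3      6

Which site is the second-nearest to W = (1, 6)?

B

Since √ is increasing, it suffices to compare squared distances:
|WA|² = (1−(-3))² + (6−(-6))² = 16 + 144 = 160
|WB|² = (1−(-4))² + (6−0)² = 25 + 36 = 61
|WC|² = (1−0)² + (6−(-4))² = 1 + 100 = 101
|WD|² = (1−3)² + (6−6)² = 4 + 0 = 4
Sorted ascending: D, B, C, … — the second-nearest is B.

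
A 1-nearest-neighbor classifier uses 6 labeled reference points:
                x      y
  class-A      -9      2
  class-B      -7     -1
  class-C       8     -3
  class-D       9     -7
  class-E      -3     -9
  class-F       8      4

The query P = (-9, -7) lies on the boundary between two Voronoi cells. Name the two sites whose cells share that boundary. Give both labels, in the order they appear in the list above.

class-B and class-E

Squared distances from P to each site:
d²(P, class-A) = (-9−(-9))² + (-7−2)² = 0 + 81 = 81
d²(P, class-B) = (-9−(-7))² + (-7−(-1))² = 4 + 36 = 40
d²(P, class-C) = (-9−8)² + (-7−(-3))² = 289 + 16 = 305
d²(P, class-D) = (-9−9)² + (-7−(-7))² = 324 + 0 = 324
d²(P, class-E) = (-9−(-3))² + (-7−(-9))² = 36 + 4 = 40
d²(P, class-F) = (-9−8)² + (-7−4)² = 289 + 121 = 410
P is equidistant from class-B and class-E (both at squared distance 40), and every other site is strictly farther — so P lies on the class-B–class-E Voronoi edge.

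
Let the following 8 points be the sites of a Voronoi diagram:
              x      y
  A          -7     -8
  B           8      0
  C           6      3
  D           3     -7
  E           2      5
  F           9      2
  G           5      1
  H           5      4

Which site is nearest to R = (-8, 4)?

E

Compare squared distances (the ordering matches that of the actual distances):
|RA|² = 1 + 144 = 145
|RB|² = 256 + 16 = 272
|RC|² = 196 + 1 = 197
|RD|² = 121 + 121 = 242
|RE|² = 100 + 1 = 101
|RF|² = 289 + 4 = 293
|RG|² = 169 + 9 = 178
|RH|² = 169 + 0 = 169
Minimum is at E.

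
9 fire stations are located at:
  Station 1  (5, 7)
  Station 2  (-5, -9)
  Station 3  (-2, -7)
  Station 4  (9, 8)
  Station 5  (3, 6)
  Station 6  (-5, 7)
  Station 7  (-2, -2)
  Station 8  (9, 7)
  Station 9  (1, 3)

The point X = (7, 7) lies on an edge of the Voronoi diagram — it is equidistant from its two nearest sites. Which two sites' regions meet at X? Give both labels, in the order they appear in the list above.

Squared distances from X to each site:
d²(X, Station 1) = (7−5)² + (7−7)² = 4 + 0 = 4
d²(X, Station 2) = (7−(-5))² + (7−(-9))² = 144 + 256 = 400
d²(X, Station 3) = (7−(-2))² + (7−(-7))² = 81 + 196 = 277
d²(X, Station 4) = (7−9)² + (7−8)² = 4 + 1 = 5
d²(X, Station 5) = (7−3)² + (7−6)² = 16 + 1 = 17
d²(X, Station 6) = (7−(-5))² + (7−7)² = 144 + 0 = 144
d²(X, Station 7) = (7−(-2))² + (7−(-2))² = 81 + 81 = 162
d²(X, Station 8) = (7−9)² + (7−7)² = 4 + 0 = 4
d²(X, Station 9) = (7−1)² + (7−3)² = 36 + 16 = 52
X is equidistant from Station 1 and Station 8 (both at squared distance 4), and every other site is strictly farther — so X lies on the Station 1–Station 8 Voronoi edge.

Station 1 and Station 8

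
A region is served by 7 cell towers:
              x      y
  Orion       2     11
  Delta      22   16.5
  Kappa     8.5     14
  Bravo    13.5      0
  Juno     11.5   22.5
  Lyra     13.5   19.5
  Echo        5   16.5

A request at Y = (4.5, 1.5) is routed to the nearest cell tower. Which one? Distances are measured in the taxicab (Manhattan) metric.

Bravo

d(Y, Orion) = |4.5−2| + |1.5−11| = 2.5 + 9.5 = 12
d(Y, Delta) = |4.5−22| + |1.5−16.5| = 17.5 + 15 = 32.5
d(Y, Kappa) = |4.5−8.5| + |1.5−14| = 4 + 12.5 = 16.5
d(Y, Bravo) = |4.5−13.5| + |1.5−0| = 9 + 1.5 = 10.5
d(Y, Juno) = |4.5−11.5| + |1.5−22.5| = 7 + 21 = 28
d(Y, Lyra) = |4.5−13.5| + |1.5−19.5| = 9 + 18 = 27
d(Y, Echo) = |4.5−5| + |1.5−16.5| = 0.5 + 15 = 15.5
Bravo is nearest.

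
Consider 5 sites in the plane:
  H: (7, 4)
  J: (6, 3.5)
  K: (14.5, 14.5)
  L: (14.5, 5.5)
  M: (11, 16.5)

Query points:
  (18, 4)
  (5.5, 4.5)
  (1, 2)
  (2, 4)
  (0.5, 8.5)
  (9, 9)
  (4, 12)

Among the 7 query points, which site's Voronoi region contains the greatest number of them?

J

(18, 4) — d² to each: H:121, J:144.25, K:122.5, L:14.5, M:205.25 → nearest is L
(5.5, 4.5) — d² to each: H:2.5, J:1.25, K:181, L:82, M:174.25 → nearest is J
(1, 2) — d² to each: H:40, J:27.25, K:338.5, L:194.5, M:310.25 → nearest is J
(2, 4) — d² to each: H:25, J:16.25, K:266.5, L:158.5, M:237.25 → nearest is J
(0.5, 8.5) — d² to each: H:62.5, J:55.25, K:232, L:205, M:174.25 → nearest is J
(9, 9) — d² to each: H:29, J:39.25, K:60.5, L:42.5, M:60.25 → nearest is H
(4, 12) — d² to each: H:73, J:76.25, K:116.5, L:152.5, M:69.25 → nearest is M
Tally — H:1, J:4, L:1, M:1. J captures the most (4).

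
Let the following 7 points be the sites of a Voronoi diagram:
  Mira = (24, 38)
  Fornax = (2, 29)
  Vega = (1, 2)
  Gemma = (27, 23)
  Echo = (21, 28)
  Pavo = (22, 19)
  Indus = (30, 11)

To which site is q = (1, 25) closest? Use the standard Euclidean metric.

Fornax

Since √ is increasing, it suffices to compare squared distances:
d²(q, Mira) = (1−24)² + (25−38)² = 529 + 169 = 698
d²(q, Fornax) = (1−2)² + (25−29)² = 1 + 16 = 17
d²(q, Vega) = (1−1)² + (25−2)² = 0 + 529 = 529
d²(q, Gemma) = (1−27)² + (25−23)² = 676 + 4 = 680
d²(q, Echo) = (1−21)² + (25−28)² = 400 + 9 = 409
d²(q, Pavo) = (1−22)² + (25−19)² = 441 + 36 = 477
d²(q, Indus) = (1−30)² + (25−11)² = 841 + 196 = 1037
Minimum is at Fornax.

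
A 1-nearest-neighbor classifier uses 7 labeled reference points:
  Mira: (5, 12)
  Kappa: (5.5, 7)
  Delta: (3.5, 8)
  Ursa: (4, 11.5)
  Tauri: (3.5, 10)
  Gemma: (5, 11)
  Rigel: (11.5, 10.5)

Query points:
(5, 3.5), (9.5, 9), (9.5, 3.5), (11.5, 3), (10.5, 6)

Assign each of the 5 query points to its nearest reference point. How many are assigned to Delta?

(5, 3.5) — d² to each: Mira:72.25, Kappa:12.5, Delta:22.5, Ursa:65, Tauri:44.5, Gemma:56.25, Rigel:91.25 → nearest is Kappa
(9.5, 9) — d² to each: Mira:29.25, Kappa:20, Delta:37, Ursa:36.5, Tauri:37, Gemma:24.25, Rigel:6.25 → nearest is Rigel
(9.5, 3.5) — d² to each: Mira:92.5, Kappa:28.25, Delta:56.25, Ursa:94.25, Tauri:78.25, Gemma:76.5, Rigel:53 → nearest is Kappa
(11.5, 3) — d² to each: Mira:123.25, Kappa:52, Delta:89, Ursa:128.5, Tauri:113, Gemma:106.25, Rigel:56.25 → nearest is Kappa
(10.5, 6) — d² to each: Mira:66.25, Kappa:26, Delta:53, Ursa:72.5, Tauri:65, Gemma:55.25, Rigel:21.25 → nearest is Rigel
0 of the 5 points have Delta as nearest.

0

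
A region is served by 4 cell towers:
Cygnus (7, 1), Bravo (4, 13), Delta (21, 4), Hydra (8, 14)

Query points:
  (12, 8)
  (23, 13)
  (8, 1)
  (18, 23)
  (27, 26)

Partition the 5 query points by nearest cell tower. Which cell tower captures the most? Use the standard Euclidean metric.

Hydra

(12, 8) — d² to each: Cygnus:74, Bravo:89, Delta:97, Hydra:52 → nearest is Hydra
(23, 13) — d² to each: Cygnus:400, Bravo:361, Delta:85, Hydra:226 → nearest is Delta
(8, 1) — d² to each: Cygnus:1, Bravo:160, Delta:178, Hydra:169 → nearest is Cygnus
(18, 23) — d² to each: Cygnus:605, Bravo:296, Delta:370, Hydra:181 → nearest is Hydra
(27, 26) — d² to each: Cygnus:1025, Bravo:698, Delta:520, Hydra:505 → nearest is Hydra
Tally — Cygnus:1, Delta:1, Hydra:3. Hydra captures the most (3).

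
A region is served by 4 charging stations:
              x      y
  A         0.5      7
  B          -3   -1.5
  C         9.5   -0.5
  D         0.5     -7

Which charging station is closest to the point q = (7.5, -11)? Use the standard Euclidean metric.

D

Since √ is increasing, it suffices to compare squared distances:
|qA|² = (7.5−0.5)² + (-11−7)² = 49 + 324 = 373
|qB|² = (7.5−(-3))² + (-11−(-1.5))² = 110.25 + 90.25 = 200.5
|qC|² = (7.5−9.5)² + (-11−(-0.5))² = 4 + 110.25 = 114.25
|qD|² = (7.5−0.5)² + (-11−(-7))² = 49 + 16 = 65
The smallest is to D, so q lies in the Voronoi region of D.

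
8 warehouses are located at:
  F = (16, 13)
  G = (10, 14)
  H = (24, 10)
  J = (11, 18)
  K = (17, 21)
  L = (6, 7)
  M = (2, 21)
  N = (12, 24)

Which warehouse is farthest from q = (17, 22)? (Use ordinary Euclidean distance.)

L

Compare squared distances (the ordering matches that of the actual distances):
|qF|² = 1 + 81 = 82
|qG|² = 49 + 64 = 113
|qH|² = 49 + 144 = 193
|qJ|² = 36 + 16 = 52
|qK|² = 0 + 1 = 1
|qL|² = 121 + 225 = 346
|qM|² = 225 + 1 = 226
|qN|² = 25 + 4 = 29
The largest is to L.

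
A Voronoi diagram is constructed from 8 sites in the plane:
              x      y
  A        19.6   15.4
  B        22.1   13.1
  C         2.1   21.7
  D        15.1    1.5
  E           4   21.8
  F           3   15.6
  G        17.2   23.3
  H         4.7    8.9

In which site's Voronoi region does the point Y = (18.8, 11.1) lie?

B

Compare squared distances (the ordering matches that of the actual distances):
|YA|² = (18.8−19.6)² + (11.1−15.4)² = 0.64 + 18.49 = 19.13
|YB|² = (18.8−22.1)² + (11.1−13.1)² = 10.89 + 4 = 14.89
|YC|² = (18.8−2.1)² + (11.1−21.7)² = 278.89 + 112.36 = 391.25
|YD|² = (18.8−15.1)² + (11.1−1.5)² = 13.69 + 92.16 = 105.85
|YE|² = (18.8−4)² + (11.1−21.8)² = 219.04 + 114.49 = 333.53
|YF|² = (18.8−3)² + (11.1−15.6)² = 249.64 + 20.25 = 269.89
|YG|² = (18.8−17.2)² + (11.1−23.3)² = 2.56 + 148.84 = 151.4
|YH|² = (18.8−4.7)² + (11.1−8.9)² = 198.81 + 4.84 = 203.65
The smallest is to B, so Y lies in the Voronoi region of B.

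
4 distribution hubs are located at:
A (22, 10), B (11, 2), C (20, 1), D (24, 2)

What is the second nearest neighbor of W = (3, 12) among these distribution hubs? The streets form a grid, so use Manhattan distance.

d(W,A) = |3−22| + |12−10| = 19 + 2 = 21
d(W,B) = |3−11| + |12−2| = 8 + 10 = 18
d(W,C) = |3−20| + |12−1| = 17 + 11 = 28
d(W,D) = |3−24| + |12−2| = 21 + 10 = 31
Sorted ascending: B, A, C, … — the second-nearest is A.

A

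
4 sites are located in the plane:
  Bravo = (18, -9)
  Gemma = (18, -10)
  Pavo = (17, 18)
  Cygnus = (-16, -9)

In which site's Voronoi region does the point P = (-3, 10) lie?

Pavo

Squared Euclidean distances:
d²(P, Bravo) = (-3−18)² + (10−(-9))² = 441 + 361 = 802
d²(P, Gemma) = (-3−18)² + (10−(-10))² = 441 + 400 = 841
d²(P, Pavo) = (-3−17)² + (10−18)² = 400 + 64 = 464
d²(P, Cygnus) = (-3−(-16))² + (10−(-9))² = 169 + 361 = 530
The smallest is to Pavo, so P lies in the Voronoi region of Pavo.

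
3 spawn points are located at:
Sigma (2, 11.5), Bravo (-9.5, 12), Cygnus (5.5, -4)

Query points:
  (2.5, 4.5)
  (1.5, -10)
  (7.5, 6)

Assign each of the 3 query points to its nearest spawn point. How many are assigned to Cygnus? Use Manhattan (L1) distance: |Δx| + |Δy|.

(2.5, 4.5) — d to each: Sigma:7.5, Bravo:19.5, Cygnus:11.5 → nearest is Sigma
(1.5, -10) — d to each: Sigma:22, Bravo:33, Cygnus:10 → nearest is Cygnus
(7.5, 6) — d to each: Sigma:11, Bravo:23, Cygnus:12 → nearest is Sigma
1 of the 3 points has Cygnus as nearest.

1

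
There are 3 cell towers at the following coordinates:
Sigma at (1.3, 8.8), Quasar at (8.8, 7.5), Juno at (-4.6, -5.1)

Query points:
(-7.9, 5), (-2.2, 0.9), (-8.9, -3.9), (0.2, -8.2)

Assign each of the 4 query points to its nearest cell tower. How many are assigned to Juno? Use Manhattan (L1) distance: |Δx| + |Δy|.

(-7.9, 5) — d to each: Sigma:13, Quasar:19.2, Juno:13.4 → nearest is Sigma
(-2.2, 0.9) — d to each: Sigma:11.4, Quasar:17.6, Juno:8.4 → nearest is Juno
(-8.9, -3.9) — d to each: Sigma:22.9, Quasar:29.1, Juno:5.5 → nearest is Juno
(0.2, -8.2) — d to each: Sigma:18.1, Quasar:24.3, Juno:7.9 → nearest is Juno
3 of the 4 points have Juno as nearest.

3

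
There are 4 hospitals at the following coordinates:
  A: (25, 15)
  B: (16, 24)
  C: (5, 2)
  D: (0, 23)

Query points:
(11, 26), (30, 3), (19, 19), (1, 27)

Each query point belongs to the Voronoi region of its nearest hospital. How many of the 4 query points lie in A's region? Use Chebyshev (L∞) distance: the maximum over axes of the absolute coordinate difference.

(11, 26) — d to each: A:14, B:5, C:24, D:11 → nearest is B
(30, 3) — d to each: A:12, B:21, C:25, D:30 → nearest is A
(19, 19) — d to each: A:6, B:5, C:17, D:19 → nearest is B
(1, 27) — d to each: A:24, B:15, C:25, D:4 → nearest is D
1 of the 4 points has A as nearest.

1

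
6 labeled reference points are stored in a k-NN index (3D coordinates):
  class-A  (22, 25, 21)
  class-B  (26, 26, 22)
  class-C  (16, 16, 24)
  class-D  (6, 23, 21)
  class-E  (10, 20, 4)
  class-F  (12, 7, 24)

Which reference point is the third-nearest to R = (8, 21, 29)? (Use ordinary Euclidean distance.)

class-F

Since √ is increasing, it suffices to compare squared distances:
d²(R, class-A) = (8−22)² + (21−25)² + (29−21)² = 196 + 16 + 64 = 276
d²(R, class-B) = (8−26)² + (21−26)² + (29−22)² = 324 + 25 + 49 = 398
d²(R, class-C) = (8−16)² + (21−16)² + (29−24)² = 64 + 25 + 25 = 114
d²(R, class-D) = (8−6)² + (21−23)² + (29−21)² = 4 + 4 + 64 = 72
d²(R, class-E) = (8−10)² + (21−20)² + (29−4)² = 4 + 1 + 625 = 630
d²(R, class-F) = (8−12)² + (21−7)² + (29−24)² = 16 + 196 + 25 = 237
Sorted ascending: class-D, class-C, class-F, class-A, … — the third-nearest is class-F.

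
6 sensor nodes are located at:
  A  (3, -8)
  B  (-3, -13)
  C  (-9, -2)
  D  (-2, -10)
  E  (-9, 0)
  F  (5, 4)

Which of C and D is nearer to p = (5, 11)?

C

Compare squared distances:
|pC|² = (5−(-9))² + (11−(-2))² = 196 + 169 = 365
|pD|² = (5−(-2))² + (11−(-10))² = 49 + 441 = 490
365 < 490, so C is closer.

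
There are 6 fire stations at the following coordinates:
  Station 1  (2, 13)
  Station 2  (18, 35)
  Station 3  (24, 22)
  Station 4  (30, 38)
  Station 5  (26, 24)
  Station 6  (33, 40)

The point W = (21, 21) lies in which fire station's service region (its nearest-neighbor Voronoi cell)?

Station 3

Squared Euclidean distances:
d²(W, Station 1) = (21−2)² + (21−13)² = 361 + 64 = 425
d²(W, Station 2) = (21−18)² + (21−35)² = 9 + 196 = 205
d²(W, Station 3) = (21−24)² + (21−22)² = 9 + 1 = 10
d²(W, Station 4) = (21−30)² + (21−38)² = 81 + 289 = 370
d²(W, Station 5) = (21−26)² + (21−24)² = 25 + 9 = 34
d²(W, Station 6) = (21−33)² + (21−40)² = 144 + 361 = 505
Station 3 is nearest.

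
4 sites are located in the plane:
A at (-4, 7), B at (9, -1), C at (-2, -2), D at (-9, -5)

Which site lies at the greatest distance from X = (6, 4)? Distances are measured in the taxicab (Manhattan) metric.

D

d(X,A) = 10 + 3 = 13
d(X,B) = 3 + 5 = 8
d(X,C) = 8 + 6 = 14
d(X,D) = 15 + 9 = 24
The largest is to D.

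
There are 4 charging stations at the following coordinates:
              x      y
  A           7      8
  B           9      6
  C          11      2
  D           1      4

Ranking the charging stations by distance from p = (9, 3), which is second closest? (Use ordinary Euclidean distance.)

B

Squared Euclidean distances:
|pA|² = 4 + 25 = 29
|pB|² = 0 + 9 = 9
|pC|² = 4 + 1 = 5
|pD|² = 64 + 1 = 65
Sorted ascending: C, B, A, … — the second-nearest is B.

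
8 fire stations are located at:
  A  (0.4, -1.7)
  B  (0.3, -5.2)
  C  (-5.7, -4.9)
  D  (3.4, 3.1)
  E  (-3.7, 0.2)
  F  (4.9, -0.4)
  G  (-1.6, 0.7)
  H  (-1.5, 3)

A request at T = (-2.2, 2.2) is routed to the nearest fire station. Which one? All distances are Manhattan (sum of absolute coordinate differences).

H

d(T,A) = |-2.2−0.4| + |2.2−(-1.7)| = 2.6 + 3.9 = 6.5
d(T,B) = |-2.2−0.3| + |2.2−(-5.2)| = 2.5 + 7.4 = 9.9
d(T,C) = |-2.2−(-5.7)| + |2.2−(-4.9)| = 3.5 + 7.1 = 10.6
d(T,D) = |-2.2−3.4| + |2.2−3.1| = 5.6 + 0.9 = 6.5
d(T,E) = |-2.2−(-3.7)| + |2.2−0.2| = 1.5 + 2 = 3.5
d(T,F) = |-2.2−4.9| + |2.2−(-0.4)| = 7.1 + 2.6 = 9.7
d(T,G) = |-2.2−(-1.6)| + |2.2−0.7| = 0.6 + 1.5 = 2.1
d(T,H) = |-2.2−(-1.5)| + |2.2−3| = 0.7 + 0.8 = 1.5
The smallest is to H, so T lies in the Voronoi region of H.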